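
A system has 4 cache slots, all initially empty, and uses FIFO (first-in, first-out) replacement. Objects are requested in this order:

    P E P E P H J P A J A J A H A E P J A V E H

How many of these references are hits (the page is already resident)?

P: fault, frames [P]
E: fault, frames [P, E]
P: hit
E: hit
P: hit
H: fault, frames [P, E, H]
J: fault, frames [P, E, H, J]
P: hit
A: fault, evict P, frames [E, H, J, A]
J: hit
A: hit
J: hit
A: hit
H: hit
A: hit
E: hit
P: fault, evict E, frames [H, J, A, P]
J: hit
A: hit
V: fault, evict H, frames [J, A, P, V]
E: fault, evict J, frames [A, P, V, E]
H: fault, evict A, frames [P, V, E, H]
Hits: 13.

13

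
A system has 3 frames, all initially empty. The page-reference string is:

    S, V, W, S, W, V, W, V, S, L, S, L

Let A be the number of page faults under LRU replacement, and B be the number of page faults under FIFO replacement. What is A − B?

Under LRU: F F F . . . . . . F . . → 4 faults.
Under FIFO: F F F . . . . . . F F . → 5 faults.
A − B = 4 − 5 = -1.

-1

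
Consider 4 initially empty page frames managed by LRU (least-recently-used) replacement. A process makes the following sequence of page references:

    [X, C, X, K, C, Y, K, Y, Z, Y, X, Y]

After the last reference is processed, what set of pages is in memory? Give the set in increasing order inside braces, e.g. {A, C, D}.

X -> miss, frames {X}
C -> miss, frames {X,C}
X -> hit
K -> miss, frames {C,X,K}
C -> hit
Y -> miss, frames {X,K,C,Y}
K -> hit
Y -> hit
Z -> miss, evict X, frames {C,K,Y,Z}
Y -> hit
X -> miss, evict C, frames {K,Z,Y,X}
Y -> hit

{K, X, Y, Z}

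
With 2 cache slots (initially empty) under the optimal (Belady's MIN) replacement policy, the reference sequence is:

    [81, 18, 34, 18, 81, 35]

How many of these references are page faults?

81 → miss, frames [81]
18 → miss, frames [81, 18]
34 → miss, evict 81, frames [18, 34]
18 → hit
81 → miss, evict 34, frames [18, 81]
35 → miss, evict 81, frames [18, 35]
Page faults: 5.

5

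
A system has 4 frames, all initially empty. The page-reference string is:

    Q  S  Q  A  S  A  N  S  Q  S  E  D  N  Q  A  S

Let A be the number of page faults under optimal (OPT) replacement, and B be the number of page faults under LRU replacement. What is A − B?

Under OPT: F F . F . . F . . . F F . . . F → 7 faults.
Under LRU: F F . F . . F . . . F F F F F F → 10 faults.
A − B = 7 − 10 = -3.

-3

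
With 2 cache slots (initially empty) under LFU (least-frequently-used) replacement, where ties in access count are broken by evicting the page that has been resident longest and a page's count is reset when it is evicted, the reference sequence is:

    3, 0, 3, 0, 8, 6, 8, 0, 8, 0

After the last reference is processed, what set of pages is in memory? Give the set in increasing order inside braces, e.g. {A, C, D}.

3: miss, frames [3]
0: miss, frames [3, 0]
3: hit
0: hit
8: miss, evict 3, frames [0, 8]
6: miss, evict 8, frames [0, 6]
8: miss, evict 6, frames [0, 8]
0: hit
8: hit
0: hit

{0, 8}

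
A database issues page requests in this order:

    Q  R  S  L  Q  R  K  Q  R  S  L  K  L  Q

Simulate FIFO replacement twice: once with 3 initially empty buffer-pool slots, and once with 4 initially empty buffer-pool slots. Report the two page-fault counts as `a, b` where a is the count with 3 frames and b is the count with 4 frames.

10, 11

3 frames: F F F F F F F . . F F . . F → 10 faults.
4 frames: F F F F . . F F F F F F . F → 11 faults.
11 > 10: adding a frame increased faults — Belady's anomaly.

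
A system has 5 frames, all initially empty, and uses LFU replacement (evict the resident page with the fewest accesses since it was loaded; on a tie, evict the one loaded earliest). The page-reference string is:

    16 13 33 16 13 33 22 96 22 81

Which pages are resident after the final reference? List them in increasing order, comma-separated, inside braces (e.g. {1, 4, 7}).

{13, 16, 22, 33, 81}

16 → fault, frames (16)
13 → fault, frames (16 13)
33 → fault, frames (16 13 33)
16 → hit
13 → hit
33 → hit
22 → fault, frames (16 13 33 22)
96 → fault, frames (16 13 33 22 96)
22 → hit
81 → fault, evict 96, frames (16 13 33 22 81)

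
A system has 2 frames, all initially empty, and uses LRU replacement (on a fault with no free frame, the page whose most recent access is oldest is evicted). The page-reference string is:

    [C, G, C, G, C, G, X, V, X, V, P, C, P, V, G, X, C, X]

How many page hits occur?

C: miss, frames {C}
G: miss, frames {C,G}
C: hit
G: hit
C: hit
G: hit
X: miss, evict C, frames {G,X}
V: miss, evict G, frames {X,V}
X: hit
V: hit
P: miss, evict X, frames {V,P}
C: miss, evict V, frames {P,C}
P: hit
V: miss, evict C, frames {P,V}
G: miss, evict P, frames {V,G}
X: miss, evict V, frames {G,X}
C: miss, evict G, frames {X,C}
X: hit
Hits: 8.

8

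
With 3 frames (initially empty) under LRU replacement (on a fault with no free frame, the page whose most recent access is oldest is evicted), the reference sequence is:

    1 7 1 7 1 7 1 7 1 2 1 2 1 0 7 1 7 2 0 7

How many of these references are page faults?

1 → fault, frames (1)
7 → fault, frames (1 7)
1 → hit
7 → hit
1 → hit
7 → hit
1 → hit
7 → hit
1 → hit
2 → fault, frames (7 1 2)
1 → hit
2 → hit
1 → hit
0 → fault, evict 7, frames (2 1 0)
7 → fault, evict 2, frames (1 0 7)
1 → hit
7 → hit
2 → fault, evict 0, frames (1 7 2)
0 → fault, evict 1, frames (7 2 0)
7 → hit
Page faults: 7.

7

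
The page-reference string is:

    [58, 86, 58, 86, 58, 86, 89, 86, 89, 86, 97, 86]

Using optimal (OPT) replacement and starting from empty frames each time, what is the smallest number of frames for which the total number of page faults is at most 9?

2

f=1: 12 faults
f=2: 4 faults
f=3: 4 faults
f=4: 4 faults
Smallest f with faults ≤ 9 is 2.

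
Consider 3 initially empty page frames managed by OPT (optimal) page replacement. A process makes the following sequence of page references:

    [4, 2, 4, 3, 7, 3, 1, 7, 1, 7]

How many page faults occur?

4 -> miss, frames {4}
2 -> miss, frames {4,2}
4 -> hit
3 -> miss, frames {4,2,3}
7 -> miss, evict 2, frames {4,3,7}
3 -> hit
1 -> miss, evict 3, frames {4,7,1}
7 -> hit
1 -> hit
7 -> hit
Page faults: 5.

5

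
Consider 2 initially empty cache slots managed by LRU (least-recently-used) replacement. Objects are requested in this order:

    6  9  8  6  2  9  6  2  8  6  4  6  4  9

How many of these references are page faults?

12

6 → fault, frames (6)
9 → fault, frames (6 9)
8 → fault, evict 6, frames (9 8)
6 → fault, evict 9, frames (8 6)
2 → fault, evict 8, frames (6 2)
9 → fault, evict 6, frames (2 9)
6 → fault, evict 2, frames (9 6)
2 → fault, evict 9, frames (6 2)
8 → fault, evict 6, frames (2 8)
6 → fault, evict 2, frames (8 6)
4 → fault, evict 8, frames (6 4)
6 → hit
4 → hit
9 → fault, evict 6, frames (4 9)
Page faults: 12.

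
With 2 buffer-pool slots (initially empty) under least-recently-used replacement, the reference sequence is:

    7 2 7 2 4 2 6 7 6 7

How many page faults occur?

7 → miss, frames [7]
2 → miss, frames [7, 2]
7 → hit
2 → hit
4 → miss, evict 7, frames [2, 4]
2 → hit
6 → miss, evict 4, frames [2, 6]
7 → miss, evict 2, frames [6, 7]
6 → hit
7 → hit
Page faults: 5.

5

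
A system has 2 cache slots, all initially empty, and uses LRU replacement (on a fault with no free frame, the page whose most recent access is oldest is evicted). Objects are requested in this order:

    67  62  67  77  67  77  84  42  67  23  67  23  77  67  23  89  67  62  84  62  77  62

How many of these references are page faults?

67 → fault, frames {67}
62 → fault, frames {67,62}
67 → hit
77 → fault, evict 62, frames {67,77}
67 → hit
77 → hit
84 → fault, evict 67, frames {77,84}
42 → fault, evict 77, frames {84,42}
67 → fault, evict 84, frames {42,67}
23 → fault, evict 42, frames {67,23}
67 → hit
23 → hit
77 → fault, evict 67, frames {23,77}
67 → fault, evict 23, frames {77,67}
23 → fault, evict 77, frames {67,23}
89 → fault, evict 67, frames {23,89}
67 → fault, evict 23, frames {89,67}
62 → fault, evict 89, frames {67,62}
84 → fault, evict 67, frames {62,84}
62 → hit
77 → fault, evict 84, frames {62,77}
62 → hit
Page faults: 15.

15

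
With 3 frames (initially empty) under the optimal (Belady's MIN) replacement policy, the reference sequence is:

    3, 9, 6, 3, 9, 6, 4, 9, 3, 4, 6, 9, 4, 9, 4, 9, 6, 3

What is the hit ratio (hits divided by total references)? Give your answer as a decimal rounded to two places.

0.67

3 → fault, frames {3}
9 → fault, frames {3,9}
6 → fault, frames {3,9,6}
3 → hit
9 → hit
6 → hit
4 → fault, evict 6, frames {3,9,4}
9 → hit
3 → hit
4 → hit
6 → fault, evict 3, frames {9,4,6}
9 → hit
4 → hit
9 → hit
4 → hit
9 → hit
6 → hit
3 → fault, evict 6, frames {9,4,3}
Hits: 12 of 18 references → 12/18 = 0.6667.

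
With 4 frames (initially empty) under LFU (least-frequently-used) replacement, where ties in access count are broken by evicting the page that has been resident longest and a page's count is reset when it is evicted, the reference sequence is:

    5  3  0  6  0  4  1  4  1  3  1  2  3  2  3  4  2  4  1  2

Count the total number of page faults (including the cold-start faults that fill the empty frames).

5: fault, frames {5}
3: fault, frames {5,3}
0: fault, frames {5,3,0}
6: fault, frames {5,3,0,6}
0: hit
4: fault, evict 5, frames {3,0,6,4}
1: fault, evict 3, frames {0,6,4,1}
4: hit
1: hit
3: fault, evict 6, frames {0,4,1,3}
1: hit
2: fault, evict 3, frames {0,4,1,2}
3: fault, evict 2, frames {0,4,1,3}
2: fault, evict 3, frames {0,4,1,2}
3: fault, evict 2, frames {0,4,1,3}
4: hit
2: fault, evict 3, frames {0,4,1,2}
4: hit
1: hit
2: hit
Page faults: 12.

12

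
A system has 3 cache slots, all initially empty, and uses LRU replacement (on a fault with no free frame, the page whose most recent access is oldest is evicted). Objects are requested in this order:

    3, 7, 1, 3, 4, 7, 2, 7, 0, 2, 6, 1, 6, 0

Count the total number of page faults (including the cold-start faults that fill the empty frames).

3 → miss, frames (3)
7 → miss, frames (3 7)
1 → miss, frames (3 7 1)
3 → hit
4 → miss, evict 7, frames (1 3 4)
7 → miss, evict 1, frames (3 4 7)
2 → miss, evict 3, frames (4 7 2)
7 → hit
0 → miss, evict 4, frames (2 7 0)
2 → hit
6 → miss, evict 7, frames (0 2 6)
1 → miss, evict 0, frames (2 6 1)
6 → hit
0 → miss, evict 2, frames (1 6 0)
Page faults: 10.

10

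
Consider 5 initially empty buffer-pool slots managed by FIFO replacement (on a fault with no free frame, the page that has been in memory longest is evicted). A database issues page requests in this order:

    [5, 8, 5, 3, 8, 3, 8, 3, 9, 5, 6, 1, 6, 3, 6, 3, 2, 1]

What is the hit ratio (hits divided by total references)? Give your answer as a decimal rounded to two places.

0.61

5: miss, frames {5}
8: miss, frames {5,8}
5: hit
3: miss, frames {5,8,3}
8: hit
3: hit
8: hit
3: hit
9: miss, frames {5,8,3,9}
5: hit
6: miss, frames {5,8,3,9,6}
1: miss, evict 5, frames {8,3,9,6,1}
6: hit
3: hit
6: hit
3: hit
2: miss, evict 8, frames {3,9,6,1,2}
1: hit
Hits: 11 of 18 references → 11/18 = 0.6111.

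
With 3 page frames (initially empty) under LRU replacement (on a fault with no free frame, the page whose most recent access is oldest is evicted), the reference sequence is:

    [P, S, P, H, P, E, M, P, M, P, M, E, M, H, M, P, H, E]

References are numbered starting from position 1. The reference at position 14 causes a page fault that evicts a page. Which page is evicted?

pos 1: P -> fault, frames {P}
pos 2: S -> fault, frames {P,S}
pos 3: P -> hit
pos 4: H -> fault, frames {S,P,H}
pos 5: P -> hit
pos 6: E -> fault, evict S, frames {H,P,E}
pos 7: M -> fault, evict H, frames {P,E,M}
pos 8: P -> hit
pos 9: M -> hit
pos 10: P -> hit
pos 11: M -> hit
pos 12: E -> hit
pos 13: M -> hit
pos 14: H -> fault, evict P, frames {E,M,H}
At position 14, page P is evicted.

P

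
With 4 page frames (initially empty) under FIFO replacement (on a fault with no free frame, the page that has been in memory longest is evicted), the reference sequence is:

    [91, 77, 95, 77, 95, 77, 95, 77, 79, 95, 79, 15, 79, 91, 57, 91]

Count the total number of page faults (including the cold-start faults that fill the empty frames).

7

91: fault, frames {91}
77: fault, frames {91,77}
95: fault, frames {91,77,95}
77: hit
95: hit
77: hit
95: hit
77: hit
79: fault, frames {91,77,95,79}
95: hit
79: hit
15: fault, evict 91, frames {77,95,79,15}
79: hit
91: fault, evict 77, frames {95,79,15,91}
57: fault, evict 95, frames {79,15,91,57}
91: hit
Page faults: 7.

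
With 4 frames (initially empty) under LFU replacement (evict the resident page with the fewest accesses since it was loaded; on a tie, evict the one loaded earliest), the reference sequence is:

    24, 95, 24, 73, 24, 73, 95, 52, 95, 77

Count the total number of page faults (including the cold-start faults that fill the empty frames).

24: miss, frames (24)
95: miss, frames (24 95)
24: hit
73: miss, frames (24 95 73)
24: hit
73: hit
95: hit
52: miss, frames (24 95 73 52)
95: hit
77: miss, evict 52, frames (24 95 73 77)
Page faults: 5.

5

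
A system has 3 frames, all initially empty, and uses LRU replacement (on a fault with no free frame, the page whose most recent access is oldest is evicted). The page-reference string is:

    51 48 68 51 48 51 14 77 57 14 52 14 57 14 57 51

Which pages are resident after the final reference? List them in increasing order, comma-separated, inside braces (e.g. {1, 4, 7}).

{14, 51, 57}

51: fault, frames {51}
48: fault, frames {51,48}
68: fault, frames {51,48,68}
51: hit
48: hit
51: hit
14: fault, evict 68, frames {48,51,14}
77: fault, evict 48, frames {51,14,77}
57: fault, evict 51, frames {14,77,57}
14: hit
52: fault, evict 77, frames {57,14,52}
14: hit
57: hit
14: hit
57: hit
51: fault, evict 52, frames {14,57,51}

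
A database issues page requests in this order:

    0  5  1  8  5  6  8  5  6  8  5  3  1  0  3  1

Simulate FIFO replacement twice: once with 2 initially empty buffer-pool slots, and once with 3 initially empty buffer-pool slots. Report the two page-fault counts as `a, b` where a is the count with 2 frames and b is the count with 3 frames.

2 frames: F F F F F F F F F F F F F F F F → 16 faults.
3 frames: F F F F . F . F . . . F F F . . → 9 faults.
9 < 16: adding a frame reduced faults, as is typical.

16, 9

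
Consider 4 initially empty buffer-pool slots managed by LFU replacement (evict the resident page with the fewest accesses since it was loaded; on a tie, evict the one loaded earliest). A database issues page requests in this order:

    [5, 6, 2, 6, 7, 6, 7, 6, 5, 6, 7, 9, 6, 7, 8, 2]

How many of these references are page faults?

7

5 -> fault, frames {5}
6 -> fault, frames {5,6}
2 -> fault, frames {5,6,2}
6 -> hit
7 -> fault, frames {5,6,2,7}
6 -> hit
7 -> hit
6 -> hit
5 -> hit
6 -> hit
7 -> hit
9 -> fault, evict 2, frames {5,6,7,9}
6 -> hit
7 -> hit
8 -> fault, evict 9, frames {5,6,7,8}
2 -> fault, evict 8, frames {5,6,7,2}
Page faults: 7.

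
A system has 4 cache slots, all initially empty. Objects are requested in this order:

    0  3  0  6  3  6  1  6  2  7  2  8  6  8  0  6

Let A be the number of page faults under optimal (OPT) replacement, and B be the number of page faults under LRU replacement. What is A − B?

Under OPT: F F . F . . F . F F . F . . . . → 7 faults.
Under LRU: F F . F . . F . F F . F . . F . → 8 faults.
A − B = 7 − 8 = -1.

-1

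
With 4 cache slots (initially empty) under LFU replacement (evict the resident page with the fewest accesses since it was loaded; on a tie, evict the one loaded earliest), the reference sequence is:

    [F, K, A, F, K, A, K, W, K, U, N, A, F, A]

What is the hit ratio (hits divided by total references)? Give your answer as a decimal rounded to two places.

F -> miss, frames [F]
K -> miss, frames [F, K]
A -> miss, frames [F, K, A]
F -> hit
K -> hit
A -> hit
K -> hit
W -> miss, frames [F, K, A, W]
K -> hit
U -> miss, evict W, frames [F, K, A, U]
N -> miss, evict U, frames [F, K, A, N]
A -> hit
F -> hit
A -> hit
Hits: 8 of 14 references → 8/14 = 0.5714.

0.57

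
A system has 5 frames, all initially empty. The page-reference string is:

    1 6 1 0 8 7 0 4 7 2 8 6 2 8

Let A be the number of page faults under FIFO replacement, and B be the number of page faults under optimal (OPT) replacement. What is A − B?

Under FIFO: F F . F F F . F . F . F . . → 8 faults.
Under OPT: F F . F F F . F . F . . . . → 7 faults.
A − B = 8 − 7 = 1.

1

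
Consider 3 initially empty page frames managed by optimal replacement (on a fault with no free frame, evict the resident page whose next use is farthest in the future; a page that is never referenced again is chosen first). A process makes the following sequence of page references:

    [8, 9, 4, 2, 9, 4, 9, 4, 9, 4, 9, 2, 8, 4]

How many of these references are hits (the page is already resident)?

9

8 → miss, frames (8)
9 → miss, frames (8 9)
4 → miss, frames (8 9 4)
2 → miss, evict 8, frames (9 4 2)
9 → hit
4 → hit
9 → hit
4 → hit
9 → hit
4 → hit
9 → hit
2 → hit
8 → miss, evict 2, frames (9 4 8)
4 → hit
Hits: 9.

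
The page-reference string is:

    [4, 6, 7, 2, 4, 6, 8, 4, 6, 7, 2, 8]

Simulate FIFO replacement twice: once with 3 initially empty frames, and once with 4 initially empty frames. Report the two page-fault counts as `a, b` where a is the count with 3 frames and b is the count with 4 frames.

9, 10

3 frames: F F F F F F F . . F F . → 9 faults.
4 frames: F F F F . . F F F F F F → 10 faults.
10 > 9: adding a frame increased faults — Belady's anomaly.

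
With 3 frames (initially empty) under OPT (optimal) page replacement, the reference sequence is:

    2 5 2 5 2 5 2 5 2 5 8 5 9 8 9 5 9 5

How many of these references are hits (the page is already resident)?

2: miss, frames {2}
5: miss, frames {2,5}
2: hit
5: hit
2: hit
5: hit
2: hit
5: hit
2: hit
5: hit
8: miss, frames {2,5,8}
5: hit
9: miss, evict 2, frames {5,8,9}
8: hit
9: hit
5: hit
9: hit
5: hit
Hits: 14.

14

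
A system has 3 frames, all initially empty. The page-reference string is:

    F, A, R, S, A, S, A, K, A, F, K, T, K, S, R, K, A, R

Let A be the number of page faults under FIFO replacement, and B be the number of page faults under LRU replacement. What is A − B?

Under FIFO: F F F F . . . F F F . F F F F . F . → 12 faults.
Under LRU: F F F F . . . F . F . F . F F . F . → 10 faults.
A − B = 12 − 10 = 2.

2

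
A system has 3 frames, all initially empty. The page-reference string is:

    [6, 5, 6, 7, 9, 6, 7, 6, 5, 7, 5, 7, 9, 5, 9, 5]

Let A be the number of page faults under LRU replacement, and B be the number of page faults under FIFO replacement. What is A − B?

-2

Under LRU: F F . F F . . . F . . . F . . . → 6 faults.
Under FIFO: F F . F F F . . F F . . F . . . → 8 faults.
A − B = 6 − 8 = -2.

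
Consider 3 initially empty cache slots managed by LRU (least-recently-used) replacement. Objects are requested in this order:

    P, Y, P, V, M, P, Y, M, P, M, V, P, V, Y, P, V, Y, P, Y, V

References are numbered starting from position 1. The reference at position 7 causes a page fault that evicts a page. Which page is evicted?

V

pos 1: P: fault, frames {P}
pos 2: Y: fault, frames {P,Y}
pos 3: P: hit
pos 4: V: fault, frames {Y,P,V}
pos 5: M: fault, evict Y, frames {P,V,M}
pos 6: P: hit
pos 7: Y: fault, evict V, frames {M,P,Y}
At position 7, page V is evicted.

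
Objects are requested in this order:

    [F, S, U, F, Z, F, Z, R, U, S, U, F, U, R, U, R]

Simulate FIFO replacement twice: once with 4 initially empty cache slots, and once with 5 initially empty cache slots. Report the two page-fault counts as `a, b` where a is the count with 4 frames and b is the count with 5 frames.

6, 5

4 frames: F F F . F . . F . . . F . . . . → 6 faults.
5 frames: F F F . F . . F . . . . . . . . → 5 faults.
5 < 6: adding a frame reduced faults, as is typical.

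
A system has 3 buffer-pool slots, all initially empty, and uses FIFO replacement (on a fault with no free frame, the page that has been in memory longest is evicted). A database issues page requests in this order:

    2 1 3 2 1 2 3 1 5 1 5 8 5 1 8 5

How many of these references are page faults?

6

2 -> fault, frames {2}
1 -> fault, frames {2,1}
3 -> fault, frames {2,1,3}
2 -> hit
1 -> hit
2 -> hit
3 -> hit
1 -> hit
5 -> fault, evict 2, frames {1,3,5}
1 -> hit
5 -> hit
8 -> fault, evict 1, frames {3,5,8}
5 -> hit
1 -> fault, evict 3, frames {5,8,1}
8 -> hit
5 -> hit
Page faults: 6.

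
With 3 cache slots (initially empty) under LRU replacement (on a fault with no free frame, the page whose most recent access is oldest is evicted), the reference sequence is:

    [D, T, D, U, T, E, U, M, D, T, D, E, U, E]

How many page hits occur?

D -> fault, frames (D)
T -> fault, frames (D T)
D -> hit
U -> fault, frames (T D U)
T -> hit
E -> fault, evict D, frames (U T E)
U -> hit
M -> fault, evict T, frames (E U M)
D -> fault, evict E, frames (U M D)
T -> fault, evict U, frames (M D T)
D -> hit
E -> fault, evict M, frames (T D E)
U -> fault, evict T, frames (D E U)
E -> hit
Hits: 5.

5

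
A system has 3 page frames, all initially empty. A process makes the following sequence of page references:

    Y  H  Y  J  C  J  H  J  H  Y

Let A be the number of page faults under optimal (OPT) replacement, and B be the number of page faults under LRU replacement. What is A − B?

-1

Under OPT: F F . F F . . . . F → 5 faults.
Under LRU: F F . F F . F . . F → 6 faults.
A − B = 5 − 6 = -1.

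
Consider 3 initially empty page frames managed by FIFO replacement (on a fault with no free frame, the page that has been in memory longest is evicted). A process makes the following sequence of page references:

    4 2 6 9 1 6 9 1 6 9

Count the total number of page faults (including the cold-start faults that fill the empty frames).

5

4 -> fault, frames [4]
2 -> fault, frames [4, 2]
6 -> fault, frames [4, 2, 6]
9 -> fault, evict 4, frames [2, 6, 9]
1 -> fault, evict 2, frames [6, 9, 1]
6 -> hit
9 -> hit
1 -> hit
6 -> hit
9 -> hit
Page faults: 5.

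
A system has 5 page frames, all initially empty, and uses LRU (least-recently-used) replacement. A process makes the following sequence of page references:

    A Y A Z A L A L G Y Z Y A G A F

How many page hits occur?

A: miss, frames [A]
Y: miss, frames [A, Y]
A: hit
Z: miss, frames [Y, A, Z]
A: hit
L: miss, frames [Y, Z, A, L]
A: hit
L: hit
G: miss, frames [Y, Z, A, L, G]
Y: hit
Z: hit
Y: hit
A: hit
G: hit
A: hit
F: miss, evict L, frames [Z, Y, G, A, F]
Hits: 10.

10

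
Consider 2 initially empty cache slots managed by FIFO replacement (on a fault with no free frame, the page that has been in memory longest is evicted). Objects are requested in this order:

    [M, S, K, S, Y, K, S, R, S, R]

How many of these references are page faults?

6

M → fault, frames [M]
S → fault, frames [M, S]
K → fault, evict M, frames [S, K]
S → hit
Y → fault, evict S, frames [K, Y]
K → hit
S → fault, evict K, frames [Y, S]
R → fault, evict Y, frames [S, R]
S → hit
R → hit
Page faults: 6.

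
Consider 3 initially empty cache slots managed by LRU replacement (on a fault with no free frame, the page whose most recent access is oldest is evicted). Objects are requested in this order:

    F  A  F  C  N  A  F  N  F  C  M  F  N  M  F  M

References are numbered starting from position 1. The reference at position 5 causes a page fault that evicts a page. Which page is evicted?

pos 1: F → fault, frames {F}
pos 2: A → fault, frames {F,A}
pos 3: F → hit
pos 4: C → fault, frames {A,F,C}
pos 5: N → fault, evict A, frames {F,C,N}
At position 5, page A is evicted.

A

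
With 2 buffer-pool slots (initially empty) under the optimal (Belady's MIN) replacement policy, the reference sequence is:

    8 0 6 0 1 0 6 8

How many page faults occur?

6

8 -> fault, frames (8)
0 -> fault, frames (8 0)
6 -> fault, evict 8, frames (0 6)
0 -> hit
1 -> fault, evict 6, frames (0 1)
0 -> hit
6 -> fault, evict 1, frames (0 6)
8 -> fault, evict 6, frames (0 8)
Page faults: 6.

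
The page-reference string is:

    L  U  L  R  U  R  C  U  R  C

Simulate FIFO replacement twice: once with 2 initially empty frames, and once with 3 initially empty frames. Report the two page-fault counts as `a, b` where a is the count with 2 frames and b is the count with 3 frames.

7, 4

2 frames: F F . F . . F F F F → 7 faults.
3 frames: F F . F . . F . . . → 4 faults.
4 < 7: adding a frame reduced faults, as is typical.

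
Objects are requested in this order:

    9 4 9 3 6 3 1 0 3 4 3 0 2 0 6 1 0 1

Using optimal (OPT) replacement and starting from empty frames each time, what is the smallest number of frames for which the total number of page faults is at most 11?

f=1: 18 faults
f=2: 11 faults
f=3: 9 faults
f=4: 8 faults
f=5: 7 faults
f=6: 7 faults
f=7: 7 faults
Smallest f with faults ≤ 11 is 2.

2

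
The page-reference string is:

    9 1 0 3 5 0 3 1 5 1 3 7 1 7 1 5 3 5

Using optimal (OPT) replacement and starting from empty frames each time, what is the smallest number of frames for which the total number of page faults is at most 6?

4

f=1: 18 faults
f=2: 11 faults
f=3: 8 faults
f=4: 6 faults
f=5: 6 faults
f=6: 6 faults
Smallest f with faults ≤ 6 is 4.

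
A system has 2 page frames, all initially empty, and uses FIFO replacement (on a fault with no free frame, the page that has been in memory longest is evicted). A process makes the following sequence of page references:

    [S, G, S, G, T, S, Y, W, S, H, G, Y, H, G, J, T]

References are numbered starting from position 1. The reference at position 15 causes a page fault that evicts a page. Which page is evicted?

H

pos 1: S: miss, frames {S}
pos 2: G: miss, frames {S,G}
pos 3: S: hit
pos 4: G: hit
pos 5: T: miss, evict S, frames {G,T}
pos 6: S: miss, evict G, frames {T,S}
pos 7: Y: miss, evict T, frames {S,Y}
pos 8: W: miss, evict S, frames {Y,W}
pos 9: S: miss, evict Y, frames {W,S}
pos 10: H: miss, evict W, frames {S,H}
pos 11: G: miss, evict S, frames {H,G}
pos 12: Y: miss, evict H, frames {G,Y}
pos 13: H: miss, evict G, frames {Y,H}
pos 14: G: miss, evict Y, frames {H,G}
pos 15: J: miss, evict H, frames {G,J}
At position 15, page H is evicted.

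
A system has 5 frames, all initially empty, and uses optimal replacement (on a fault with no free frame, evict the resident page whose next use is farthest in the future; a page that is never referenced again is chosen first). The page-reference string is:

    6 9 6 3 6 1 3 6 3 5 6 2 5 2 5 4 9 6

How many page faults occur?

6 -> fault, frames {6}
9 -> fault, frames {6,9}
6 -> hit
3 -> fault, frames {6,9,3}
6 -> hit
1 -> fault, frames {6,9,3,1}
3 -> hit
6 -> hit
3 -> hit
5 -> fault, frames {6,9,3,1,5}
6 -> hit
2 -> fault, evict 1, frames {6,9,3,5,2}
5 -> hit
2 -> hit
5 -> hit
4 -> fault, evict 2, frames {6,9,3,5,4}
9 -> hit
6 -> hit
Page faults: 7.

7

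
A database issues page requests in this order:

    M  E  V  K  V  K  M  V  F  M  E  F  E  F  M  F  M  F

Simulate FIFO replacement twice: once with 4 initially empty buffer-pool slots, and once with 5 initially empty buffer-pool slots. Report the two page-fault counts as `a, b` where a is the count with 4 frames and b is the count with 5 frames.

4 frames: F F F F . . . . F F F . . . . . . . → 7 faults.
5 frames: F F F F . . . . F . . . . . . . . . → 5 faults.
5 < 7: adding a frame reduced faults, as is typical.

7, 5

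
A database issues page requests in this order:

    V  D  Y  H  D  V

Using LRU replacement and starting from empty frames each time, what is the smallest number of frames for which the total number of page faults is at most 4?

f=1: 6 faults
f=2: 6 faults
f=3: 5 faults
f=4: 4 faults
Smallest f with faults ≤ 4 is 4.

4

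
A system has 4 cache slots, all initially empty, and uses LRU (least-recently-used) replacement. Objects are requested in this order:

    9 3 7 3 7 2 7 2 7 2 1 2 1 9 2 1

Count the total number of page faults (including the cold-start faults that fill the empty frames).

9 → fault, frames (9)
3 → fault, frames (9 3)
7 → fault, frames (9 3 7)
3 → hit
7 → hit
2 → fault, frames (9 3 7 2)
7 → hit
2 → hit
7 → hit
2 → hit
1 → fault, evict 9, frames (3 7 2 1)
2 → hit
1 → hit
9 → fault, evict 3, frames (7 2 1 9)
2 → hit
1 → hit
Page faults: 6.

6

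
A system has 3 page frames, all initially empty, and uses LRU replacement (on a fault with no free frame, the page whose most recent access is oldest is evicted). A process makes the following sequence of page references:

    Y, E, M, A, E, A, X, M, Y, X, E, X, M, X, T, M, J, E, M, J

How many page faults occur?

Y -> miss, frames (Y)
E -> miss, frames (Y E)
M -> miss, frames (Y E M)
A -> miss, evict Y, frames (E M A)
E -> hit
A -> hit
X -> miss, evict M, frames (E A X)
M -> miss, evict E, frames (A X M)
Y -> miss, evict A, frames (X M Y)
X -> hit
E -> miss, evict M, frames (Y X E)
X -> hit
M -> miss, evict Y, frames (E X M)
X -> hit
T -> miss, evict E, frames (M X T)
M -> hit
J -> miss, evict X, frames (T M J)
E -> miss, evict T, frames (M J E)
M -> hit
J -> hit
Page faults: 12.

12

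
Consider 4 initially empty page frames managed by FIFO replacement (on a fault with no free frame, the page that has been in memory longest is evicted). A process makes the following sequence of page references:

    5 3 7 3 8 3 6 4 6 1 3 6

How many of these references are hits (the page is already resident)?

5 → fault, frames {5}
3 → fault, frames {5,3}
7 → fault, frames {5,3,7}
3 → hit
8 → fault, frames {5,3,7,8}
3 → hit
6 → fault, evict 5, frames {3,7,8,6}
4 → fault, evict 3, frames {7,8,6,4}
6 → hit
1 → fault, evict 7, frames {8,6,4,1}
3 → fault, evict 8, frames {6,4,1,3}
6 → hit
Hits: 4.

4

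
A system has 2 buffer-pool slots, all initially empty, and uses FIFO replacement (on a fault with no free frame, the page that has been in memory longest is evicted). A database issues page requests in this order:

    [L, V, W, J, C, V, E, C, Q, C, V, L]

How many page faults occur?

11

L: fault, frames (L)
V: fault, frames (L V)
W: fault, evict L, frames (V W)
J: fault, evict V, frames (W J)
C: fault, evict W, frames (J C)
V: fault, evict J, frames (C V)
E: fault, evict C, frames (V E)
C: fault, evict V, frames (E C)
Q: fault, evict E, frames (C Q)
C: hit
V: fault, evict C, frames (Q V)
L: fault, evict Q, frames (V L)
Page faults: 11.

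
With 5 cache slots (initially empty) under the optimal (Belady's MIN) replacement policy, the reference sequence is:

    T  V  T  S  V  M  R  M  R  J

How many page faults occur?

6

T: fault, frames {T}
V: fault, frames {T,V}
T: hit
S: fault, frames {T,V,S}
V: hit
M: fault, frames {T,V,S,M}
R: fault, frames {T,V,S,M,R}
M: hit
R: hit
J: fault, evict R, frames {T,V,S,M,J}
Page faults: 6.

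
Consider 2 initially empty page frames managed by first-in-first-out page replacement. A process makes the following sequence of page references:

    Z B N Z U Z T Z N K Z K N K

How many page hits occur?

2

Z -> miss, frames {Z}
B -> miss, frames {Z,B}
N -> miss, evict Z, frames {B,N}
Z -> miss, evict B, frames {N,Z}
U -> miss, evict N, frames {Z,U}
Z -> hit
T -> miss, evict Z, frames {U,T}
Z -> miss, evict U, frames {T,Z}
N -> miss, evict T, frames {Z,N}
K -> miss, evict Z, frames {N,K}
Z -> miss, evict N, frames {K,Z}
K -> hit
N -> miss, evict K, frames {Z,N}
K -> miss, evict Z, frames {N,K}
Hits: 2.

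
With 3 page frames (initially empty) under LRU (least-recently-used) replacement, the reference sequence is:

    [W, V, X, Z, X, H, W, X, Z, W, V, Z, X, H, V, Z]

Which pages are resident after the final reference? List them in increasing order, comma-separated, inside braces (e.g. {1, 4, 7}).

{H, V, Z}

W → fault, frames [W]
V → fault, frames [W, V]
X → fault, frames [W, V, X]
Z → fault, evict W, frames [V, X, Z]
X → hit
H → fault, evict V, frames [Z, X, H]
W → fault, evict Z, frames [X, H, W]
X → hit
Z → fault, evict H, frames [W, X, Z]
W → hit
V → fault, evict X, frames [Z, W, V]
Z → hit
X → fault, evict W, frames [V, Z, X]
H → fault, evict V, frames [Z, X, H]
V → fault, evict Z, frames [X, H, V]
Z → fault, evict X, frames [H, V, Z]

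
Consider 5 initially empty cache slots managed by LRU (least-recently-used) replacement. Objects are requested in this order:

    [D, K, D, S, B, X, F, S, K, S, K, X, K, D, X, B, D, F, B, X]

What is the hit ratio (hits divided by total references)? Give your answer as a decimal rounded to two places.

0.50

D → miss, frames (D)
K → miss, frames (D K)
D → hit
S → miss, frames (K D S)
B → miss, frames (K D S B)
X → miss, frames (K D S B X)
F → miss, evict K, frames (D S B X F)
S → hit
K → miss, evict D, frames (B X F S K)
S → hit
K → hit
X → hit
K → hit
D → miss, evict B, frames (F S X K D)
X → hit
B → miss, evict F, frames (S K D X B)
D → hit
F → miss, evict S, frames (K X B D F)
B → hit
X → hit
Hits: 10 of 20 references → 10/20 = 0.5000.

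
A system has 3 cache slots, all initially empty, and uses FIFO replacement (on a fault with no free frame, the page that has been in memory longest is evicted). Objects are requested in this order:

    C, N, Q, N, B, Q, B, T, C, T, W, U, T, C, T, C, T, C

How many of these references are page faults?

C -> fault, frames (C)
N -> fault, frames (C N)
Q -> fault, frames (C N Q)
N -> hit
B -> fault, evict C, frames (N Q B)
Q -> hit
B -> hit
T -> fault, evict N, frames (Q B T)
C -> fault, evict Q, frames (B T C)
T -> hit
W -> fault, evict B, frames (T C W)
U -> fault, evict T, frames (C W U)
T -> fault, evict C, frames (W U T)
C -> fault, evict W, frames (U T C)
T -> hit
C -> hit
T -> hit
C -> hit
Page faults: 10.

10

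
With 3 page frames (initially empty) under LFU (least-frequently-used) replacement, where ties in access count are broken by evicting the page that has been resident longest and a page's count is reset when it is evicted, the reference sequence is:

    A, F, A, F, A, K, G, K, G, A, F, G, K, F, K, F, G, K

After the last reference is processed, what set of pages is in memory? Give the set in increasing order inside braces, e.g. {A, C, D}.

A -> fault, frames {A}
F -> fault, frames {A,F}
A -> hit
F -> hit
A -> hit
K -> fault, frames {A,F,K}
G -> fault, evict K, frames {A,F,G}
K -> fault, evict G, frames {A,F,K}
G -> fault, evict K, frames {A,F,G}
A -> hit
F -> hit
G -> hit
K -> fault, evict G, frames {A,F,K}
F -> hit
K -> hit
F -> hit
G -> fault, evict K, frames {A,F,G}
K -> fault, evict G, frames {A,F,K}

{A, F, K}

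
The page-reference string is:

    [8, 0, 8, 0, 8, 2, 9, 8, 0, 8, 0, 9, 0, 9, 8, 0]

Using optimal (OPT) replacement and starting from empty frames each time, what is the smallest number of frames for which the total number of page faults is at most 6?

f=1: 16 faults
f=2: 7 faults
f=3: 4 faults
f=4: 4 faults
Smallest f with faults ≤ 6 is 3.

3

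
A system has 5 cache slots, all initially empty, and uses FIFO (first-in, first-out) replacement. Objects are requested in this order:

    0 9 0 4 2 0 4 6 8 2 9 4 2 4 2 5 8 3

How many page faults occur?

0: miss, frames {0}
9: miss, frames {0,9}
0: hit
4: miss, frames {0,9,4}
2: miss, frames {0,9,4,2}
0: hit
4: hit
6: miss, frames {0,9,4,2,6}
8: miss, evict 0, frames {9,4,2,6,8}
2: hit
9: hit
4: hit
2: hit
4: hit
2: hit
5: miss, evict 9, frames {4,2,6,8,5}
8: hit
3: miss, evict 4, frames {2,6,8,5,3}
Page faults: 8.

8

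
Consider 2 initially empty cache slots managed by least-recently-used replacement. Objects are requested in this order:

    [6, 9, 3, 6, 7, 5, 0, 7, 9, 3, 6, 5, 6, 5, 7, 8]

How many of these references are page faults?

6 → miss, frames (6)
9 → miss, frames (6 9)
3 → miss, evict 6, frames (9 3)
6 → miss, evict 9, frames (3 6)
7 → miss, evict 3, frames (6 7)
5 → miss, evict 6, frames (7 5)
0 → miss, evict 7, frames (5 0)
7 → miss, evict 5, frames (0 7)
9 → miss, evict 0, frames (7 9)
3 → miss, evict 7, frames (9 3)
6 → miss, evict 9, frames (3 6)
5 → miss, evict 3, frames (6 5)
6 → hit
5 → hit
7 → miss, evict 6, frames (5 7)
8 → miss, evict 5, frames (7 8)
Page faults: 14.

14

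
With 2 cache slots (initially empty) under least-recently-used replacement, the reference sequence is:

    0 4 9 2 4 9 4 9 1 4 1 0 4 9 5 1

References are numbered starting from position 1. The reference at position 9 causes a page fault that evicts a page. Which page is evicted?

4

pos 1: 0: miss, frames (0)
pos 2: 4: miss, frames (0 4)
pos 3: 9: miss, evict 0, frames (4 9)
pos 4: 2: miss, evict 4, frames (9 2)
pos 5: 4: miss, evict 9, frames (2 4)
pos 6: 9: miss, evict 2, frames (4 9)
pos 7: 4: hit
pos 8: 9: hit
pos 9: 1: miss, evict 4, frames (9 1)
At position 9, page 4 is evicted.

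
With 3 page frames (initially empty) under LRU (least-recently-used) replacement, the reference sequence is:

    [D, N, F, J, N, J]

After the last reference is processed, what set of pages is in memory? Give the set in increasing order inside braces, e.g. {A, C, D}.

D -> fault, frames [D]
N -> fault, frames [D, N]
F -> fault, frames [D, N, F]
J -> fault, evict D, frames [N, F, J]
N -> hit
J -> hit

{F, J, N}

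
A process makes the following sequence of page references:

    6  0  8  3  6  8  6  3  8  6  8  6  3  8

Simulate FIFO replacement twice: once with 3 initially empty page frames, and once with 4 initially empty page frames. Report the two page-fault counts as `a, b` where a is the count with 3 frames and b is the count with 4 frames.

3 frames: F F F F F . . . . . . . . . → 5 faults.
4 frames: F F F F . . . . . . . . . . → 4 faults.
4 < 5: adding a frame reduced faults, as is typical.

5, 4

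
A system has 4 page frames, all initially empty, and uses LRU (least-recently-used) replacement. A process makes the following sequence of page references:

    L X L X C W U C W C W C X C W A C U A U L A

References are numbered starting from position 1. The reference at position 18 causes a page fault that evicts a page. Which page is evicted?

pos 1: L → miss, frames (L)
pos 2: X → miss, frames (L X)
pos 3: L → hit
pos 4: X → hit
pos 5: C → miss, frames (L X C)
pos 6: W → miss, frames (L X C W)
pos 7: U → miss, evict L, frames (X C W U)
pos 8: C → hit
pos 9: W → hit
pos 10: C → hit
pos 11: W → hit
pos 12: C → hit
pos 13: X → hit
pos 14: C → hit
pos 15: W → hit
pos 16: A → miss, evict U, frames (X C W A)
pos 17: C → hit
pos 18: U → miss, evict X, frames (W A C U)
At position 18, page X is evicted.

X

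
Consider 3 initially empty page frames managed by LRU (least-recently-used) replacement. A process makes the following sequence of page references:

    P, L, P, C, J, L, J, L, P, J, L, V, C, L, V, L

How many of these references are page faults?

P → miss, frames {P}
L → miss, frames {P,L}
P → hit
C → miss, frames {L,P,C}
J → miss, evict L, frames {P,C,J}
L → miss, evict P, frames {C,J,L}
J → hit
L → hit
P → miss, evict C, frames {J,L,P}
J → hit
L → hit
V → miss, evict P, frames {J,L,V}
C → miss, evict J, frames {L,V,C}
L → hit
V → hit
L → hit
Page faults: 8.

8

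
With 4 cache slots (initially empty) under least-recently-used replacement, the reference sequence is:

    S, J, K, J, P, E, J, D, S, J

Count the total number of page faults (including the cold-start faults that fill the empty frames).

7

S -> miss, frames (S)
J -> miss, frames (S J)
K -> miss, frames (S J K)
J -> hit
P -> miss, frames (S K J P)
E -> miss, evict S, frames (K J P E)
J -> hit
D -> miss, evict K, frames (P E J D)
S -> miss, evict P, frames (E J D S)
J -> hit
Page faults: 7.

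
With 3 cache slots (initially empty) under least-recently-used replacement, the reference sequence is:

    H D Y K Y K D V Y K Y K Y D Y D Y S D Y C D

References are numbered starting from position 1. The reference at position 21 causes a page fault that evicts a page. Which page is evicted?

S

pos 1: H -> fault, frames [H]
pos 2: D -> fault, frames [H, D]
pos 3: Y -> fault, frames [H, D, Y]
pos 4: K -> fault, evict H, frames [D, Y, K]
pos 5: Y -> hit
pos 6: K -> hit
pos 7: D -> hit
pos 8: V -> fault, evict Y, frames [K, D, V]
pos 9: Y -> fault, evict K, frames [D, V, Y]
pos 10: K -> fault, evict D, frames [V, Y, K]
pos 11: Y -> hit
pos 12: K -> hit
pos 13: Y -> hit
pos 14: D -> fault, evict V, frames [K, Y, D]
pos 15: Y -> hit
pos 16: D -> hit
pos 17: Y -> hit
pos 18: S -> fault, evict K, frames [D, Y, S]
pos 19: D -> hit
pos 20: Y -> hit
pos 21: C -> fault, evict S, frames [D, Y, C]
At position 21, page S is evicted.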